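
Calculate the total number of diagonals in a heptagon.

Total line segments between 7 vertices = C(7,2) = 21.
Subtract the 7 sides: 21 - 7 = 14 diagonals.

14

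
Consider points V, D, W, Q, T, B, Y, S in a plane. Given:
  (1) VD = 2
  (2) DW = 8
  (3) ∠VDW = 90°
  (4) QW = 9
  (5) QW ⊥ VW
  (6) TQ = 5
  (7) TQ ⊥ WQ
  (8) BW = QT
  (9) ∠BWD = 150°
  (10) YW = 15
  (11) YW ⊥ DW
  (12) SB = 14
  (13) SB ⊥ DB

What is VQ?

Step 1: By the law of cosines on triangle VDW: VW² = 2² + 8² − 2·2·8·cos(90°) = 68, so VW = 2·√17.
Step 2: By the law of cosines on triangle VWQ: VQ² = (2·√17)² + 9² − 2·2·√17·9·cos(90°) = 149, so VQ = √149.

Therefore, the length of VQ = √149.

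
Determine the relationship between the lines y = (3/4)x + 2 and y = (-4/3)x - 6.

Slope of line 1: m1 = 3/4
Slope of line 2: m2 = -4/3
Two lines are perpendicular when the product of their slopes is -1 (negative reciprocals).
m1 * m2 = (3/4) * (-4/3) = -1, confirming perpendicularity.

Perpendicular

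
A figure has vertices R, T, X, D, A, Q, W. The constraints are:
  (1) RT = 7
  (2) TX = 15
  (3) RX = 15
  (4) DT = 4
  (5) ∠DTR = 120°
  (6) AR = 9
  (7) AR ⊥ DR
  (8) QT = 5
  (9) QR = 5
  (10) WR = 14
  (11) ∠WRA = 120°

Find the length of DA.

Step 1: By the law of cosines on triangle DTR: DR² = 4² + 7² − 2·4·7·cos(120°) = 93, so DR = √93.
Step 2: By the law of cosines on triangle DRA: DA² = √93² + 9² − 2·√93·9·cos(90°) = 174, so DA = √174.

Therefore, the length of DA = √174.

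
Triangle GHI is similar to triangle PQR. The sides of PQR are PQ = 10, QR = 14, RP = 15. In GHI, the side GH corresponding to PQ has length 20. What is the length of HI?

Similar triangles have proportional sides. Setting up the proportion:
GH / PQ = HI / QR
20 / 10 = HI / 14
HI = 14 * 20 / 10 = 28.

28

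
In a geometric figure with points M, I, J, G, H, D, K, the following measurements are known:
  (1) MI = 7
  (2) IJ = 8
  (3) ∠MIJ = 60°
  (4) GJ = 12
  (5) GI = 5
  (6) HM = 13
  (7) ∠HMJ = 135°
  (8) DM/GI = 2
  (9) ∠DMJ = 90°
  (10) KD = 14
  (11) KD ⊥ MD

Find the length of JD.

From the given relations: DM = 2·GI = 2·5 = 10.
Step 1: By the law of cosines on triangle JIM: JM² = 8² + 7² − 2·8·7·cos(60°) = 57, so JM = √57.
Step 2: By the law of cosines on triangle JMD: JD² = √57² + 10² − 2·√57·10·cos(90°) = 157, so JD = √157.

Therefore, the length of JD = √157.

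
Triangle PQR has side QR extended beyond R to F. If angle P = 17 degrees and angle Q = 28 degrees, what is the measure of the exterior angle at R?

Exterior angle = 17 + 28 = 45 degrees (exterior angle theorem).

45 degrees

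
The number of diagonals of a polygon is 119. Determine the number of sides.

Using d = n(n - 3)/2, we solve 119 = n(n - 3)/2.
So n(n - 3) = 238.
Testing n = 17: 17 * 14 = 238 = 238. Correct.
The polygon has 17 sides.

17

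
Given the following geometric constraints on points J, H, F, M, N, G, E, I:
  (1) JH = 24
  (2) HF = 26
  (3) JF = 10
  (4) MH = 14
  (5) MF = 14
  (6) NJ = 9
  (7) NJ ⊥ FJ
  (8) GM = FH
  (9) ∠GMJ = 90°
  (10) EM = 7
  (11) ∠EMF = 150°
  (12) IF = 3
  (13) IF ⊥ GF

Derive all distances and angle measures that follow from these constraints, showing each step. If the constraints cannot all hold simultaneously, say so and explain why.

The constraints are consistent.

From the given relations:
  GM = FH = 26

Step 1: From FJ = 10, JN = 9, and ∠FJN = 90°, by the law of cosines:
  FN² = FJ² + JN² - 2·FJ·JN·cos(90°) = 100 + 81 - 0 = 181
  FN = √181

Step 2: From FM = 14, ME = 7, and ∠FME = 150°, by the law of cosines:
  FE² = FM² + ME² - 2·FM·ME·cos(150°) = 196 + 49 + 169.7 = 414.7
  FE ≈ 20.37

Step 3: From JF = 10, JH = 24, FH = 26, by the inverse law of cosines:
  cos(∠FJH) = (JF² + JH² - FH²) / (2·JF·JH)
  ∠FJH = 90°

Step 4: From HF = 26, HJ = 24, FJ = 10, by the inverse law of cosines:
  cos(∠FHJ) = (HF² + HJ² - FJ²) / (2·HF·HJ)
  ∠FHJ = 22.62°

Step 5: From HF = 26, HM = 14, FM = 14, by the inverse law of cosines:
  cos(∠FHM) = (HF² + HM² - FM²) / (2·HF·HM)
  ∠FHM = 21.79°

Step 6: From FH = 26, FJ = 10, HJ = 24, by the inverse law of cosines:
  cos(∠HFJ) = (FH² + FJ² - HJ²) / (2·FH·FJ)
  ∠HFJ = 67.38°

Step 7: From FH = 26, FM = 14, HM = 14, by the inverse law of cosines:
  cos(∠HFM) = (FH² + FM² - HM²) / (2·FH·FM)
  ∠HFM = 21.79°

Step 8: From MF = 14, MH = 14, FH = 26, by the inverse law of cosines:
  cos(∠FMH) = (MF² + MH² - FH²) / (2·MF·MH)
  ∠FMH = 136.43°

Step 9: From FE = 20.37, FM = 14, EM = 7, by the inverse law of cosines:
  cos(∠EFM) = (FE² + FM² - EM²) / (2·FE·FM)
  ∠EFM = 9.9°

Step 10: From FJ = 10, FN = √181, JN = 9, by the inverse law of cosines:
  cos(∠JFN) = (FJ² + FN² - JN²) / (2·FJ·FN)
  ∠JFN = 41.99°

Step 11: From NF = √181, NJ = 9, FJ = 10, by the inverse law of cosines:
  cos(∠FNJ) = (NF² + NJ² - FJ²) / (2·NF·NJ)
  ∠FNJ = 48.01°

Step 12: From EF = 20.37, EM = 7, FM = 14, by the inverse law of cosines:
  cos(∠FEM) = (EF² + EM² - FM²) / (2·EF·EM)
  ∠FEM = 20.1°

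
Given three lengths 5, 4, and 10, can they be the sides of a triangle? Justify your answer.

The longest side is 10. The other two sides sum to 4 + 5 = 9.
Since 9 ≤ 10, the two shorter sides cannot reach around to close the triangle.

No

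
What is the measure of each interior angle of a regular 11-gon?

Each interior angle of a regular n-gon is (n - 2) * 180 / n.
For n = 11: (11 - 2) * 180 / 11 = 1620/11 = 1620/11 degrees.

1620/11 degrees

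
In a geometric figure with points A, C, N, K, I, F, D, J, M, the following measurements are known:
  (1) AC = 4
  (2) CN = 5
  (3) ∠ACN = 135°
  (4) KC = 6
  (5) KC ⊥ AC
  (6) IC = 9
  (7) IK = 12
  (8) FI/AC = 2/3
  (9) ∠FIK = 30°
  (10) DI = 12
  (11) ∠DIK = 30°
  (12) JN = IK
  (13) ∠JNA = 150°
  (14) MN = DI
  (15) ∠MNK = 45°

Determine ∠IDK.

Step 1: By the law of cosines on triangle DIK: DK² = 12² + 12² − 2·12·12·cos(30°) = 38.58, so DK ≈ 6.21.
Step 2: By the inverse law of cosines on triangle IDK: cos(∠IDK) = (12² + 6.21² − 12²) / (2·12·6.21) = 38.58/149.08 = 0.2588, so ∠IDK = 75°.

Therefore, the measure of angle ∠IDK = 75°.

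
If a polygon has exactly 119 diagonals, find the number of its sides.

Using d = n(n - 3)/2, we solve 119 = n(n - 3)/2.
So n(n - 3) = 238.
Testing n = 17: 17 * 14 = 238 = 238. Correct.
The polygon has 17 sides.

17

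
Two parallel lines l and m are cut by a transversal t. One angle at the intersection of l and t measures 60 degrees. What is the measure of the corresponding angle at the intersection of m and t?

Corresponding angles are equal: 60 degrees.

60 degrees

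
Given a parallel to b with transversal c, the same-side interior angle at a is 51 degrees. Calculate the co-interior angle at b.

Co-interior angles sum to 180: 180 - 51 = 129 degrees.

129 degrees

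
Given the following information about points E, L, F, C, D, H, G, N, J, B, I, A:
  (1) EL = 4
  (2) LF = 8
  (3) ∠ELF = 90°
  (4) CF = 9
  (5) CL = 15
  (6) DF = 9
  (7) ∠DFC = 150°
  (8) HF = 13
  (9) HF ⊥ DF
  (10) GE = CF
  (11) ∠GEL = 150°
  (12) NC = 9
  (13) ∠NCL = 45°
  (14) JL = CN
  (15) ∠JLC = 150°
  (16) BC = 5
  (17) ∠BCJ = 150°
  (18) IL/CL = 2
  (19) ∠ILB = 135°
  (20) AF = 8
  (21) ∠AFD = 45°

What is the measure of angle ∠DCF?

Step 1: By the law of cosines on triangle CFD: CD² = 9² + 9² − 2·9·9·cos(150°) = 302.3, so CD ≈ 17.39.
Step 2: By the inverse law of cosines on triangle DCF: cos(∠DCF) = (17.39² + 9² − 9²) / (2·17.39·9) = 302.3/312.96 = 0.9659, so ∠DCF = 15°.

Therefore, the measure of angle ∠DCF = 15°.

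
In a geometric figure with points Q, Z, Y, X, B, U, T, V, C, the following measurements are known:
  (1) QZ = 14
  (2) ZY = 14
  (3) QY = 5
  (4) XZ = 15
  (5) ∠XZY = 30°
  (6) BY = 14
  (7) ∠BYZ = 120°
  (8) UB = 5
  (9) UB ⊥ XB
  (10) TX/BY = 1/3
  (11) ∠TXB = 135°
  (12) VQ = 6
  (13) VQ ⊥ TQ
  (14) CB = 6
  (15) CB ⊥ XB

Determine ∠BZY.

Step 1: By the law of cosines on triangle ZYB: ZB² = 14² + 14² − 2·14·14·cos(120°) = 588, so ZB = 14·√3.
Step 2: By the inverse law of cosines on triangle BZY: cos(∠BZY) = ((14·√3)² + 14² − 14²) / (2·14·√3·14) = 588/678.96 = 0.866, so ∠BZY = 30°.

Therefore, the measure of angle ∠BZY = 30°.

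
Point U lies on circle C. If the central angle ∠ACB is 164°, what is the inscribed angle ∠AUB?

An inscribed angle intercepts an arc from a point on the circle, while the central angle intercepts the same arc from the center.
The inscribed angle is always half the central angle: 164° / 2 = 82°.

82°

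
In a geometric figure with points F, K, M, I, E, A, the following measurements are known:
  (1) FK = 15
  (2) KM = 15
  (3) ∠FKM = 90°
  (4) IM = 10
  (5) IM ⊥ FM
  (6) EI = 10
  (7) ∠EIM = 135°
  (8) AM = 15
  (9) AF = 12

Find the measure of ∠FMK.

Step 1: By the law of cosines on triangle MKF: MF² = 15² + 15² − 2·15·15·cos(90°) = 450, so MF = 15·√2.
Step 2: By the inverse law of cosines on triangle FMK: cos(∠FMK) = ((15·√2)² + 15² − 15²) / (2·15·√2·15) = 450/636.4 = 0.7071, so ∠FMK = 45°.

Therefore, the measure of angle ∠FMK = 45°.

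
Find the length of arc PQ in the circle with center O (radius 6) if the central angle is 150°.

The full circumference is 2πr = 2π(6) = 12*pi.
The arc spans 150° out of 360°, which is a fraction of 5/12.
Arc length = 12*pi × 5/12 = 5*pi.

5*pi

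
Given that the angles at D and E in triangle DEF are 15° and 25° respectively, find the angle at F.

The interior angles sum to 180°: angle F = 180 - 15 - 25 = 140°.
The triangle is obtuse (angles 15°, 25°, 140°).

140 degrees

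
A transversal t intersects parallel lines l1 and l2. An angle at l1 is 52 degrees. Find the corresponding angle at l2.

Corresponding angles formed by parallel lines and a transversal are equal.
The given angle is 52 degrees.
The corresponding angle = 52 degrees.

52 degrees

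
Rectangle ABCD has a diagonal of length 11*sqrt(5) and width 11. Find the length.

The diagonal of a rectangle forms a right triangle with the two sides.
Rearranging the Pythagorean theorem: missing side = sqrt(d^2 - known^2).
= sqrt(605 - 121) = sqrt(484) = 22.

22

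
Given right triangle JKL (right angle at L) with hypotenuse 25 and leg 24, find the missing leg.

KL = sqrt(25^2 - 24^2) = sqrt(49) = 7

7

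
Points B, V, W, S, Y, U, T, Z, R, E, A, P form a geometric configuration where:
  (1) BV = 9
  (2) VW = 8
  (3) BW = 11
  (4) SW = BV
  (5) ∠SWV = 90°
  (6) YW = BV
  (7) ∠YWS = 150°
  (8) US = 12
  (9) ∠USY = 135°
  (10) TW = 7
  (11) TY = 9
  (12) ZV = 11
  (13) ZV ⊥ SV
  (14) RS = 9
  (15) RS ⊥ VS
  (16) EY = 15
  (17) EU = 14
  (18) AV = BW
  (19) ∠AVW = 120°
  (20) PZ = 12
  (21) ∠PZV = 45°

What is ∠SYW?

From the given relations: YW = BV = 9; SW = BV = 9.
Step 1: By the law of cosines on triangle YWS: YS² = 9² + 9² − 2·9·9·cos(150°) = 302.3, so YS ≈ 17.39.
Step 2: By the inverse law of cosines on triangle SYW: cos(∠SYW) = (17.39² + 9² − 9²) / (2·17.39·9) = 302.3/312.96 = 0.9659, so ∠SYW = 15°.

Therefore, the measure of angle ∠SYW = 15°.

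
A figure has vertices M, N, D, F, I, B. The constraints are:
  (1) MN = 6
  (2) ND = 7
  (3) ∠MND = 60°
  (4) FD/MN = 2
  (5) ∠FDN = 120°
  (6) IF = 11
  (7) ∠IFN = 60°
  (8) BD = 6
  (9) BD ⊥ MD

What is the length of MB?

Step 1: By the law of cosines on triangle DNM: DM² = 7² + 6² − 2·7·6·cos(60°) = 43, so DM = √43.
Step 2: By the law of cosines on triangle MDB: MB² = √43² + 6² − 2·√43·6·cos(90°) = 79, so MB = √79.

Therefore, the length of MB = √79.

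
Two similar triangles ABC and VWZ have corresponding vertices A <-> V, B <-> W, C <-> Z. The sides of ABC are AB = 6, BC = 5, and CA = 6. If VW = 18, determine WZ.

Similar triangles have proportional sides. Setting up the proportion:
VW / AB = WZ / BC
18 / 6 = WZ / 5
WZ = 5 * 18 / 6 = 15.

15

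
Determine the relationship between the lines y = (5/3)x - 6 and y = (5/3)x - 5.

Slope of line 1: m1 = 5/3
Slope of line 2: m2 = 5/3
Two lines are parallel if and only if they have equal slopes (or both are vertical).
Here m1 = m2 = 5/3, confirming the lines are parallel.

Parallel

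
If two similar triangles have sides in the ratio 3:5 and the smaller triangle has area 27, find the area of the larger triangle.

For similar figures, the area ratio equals the square of the side ratio.
Side ratio (the smaller triangle to the larger triangle) = 3:5, so area ratio = 3^2:5^2 = 9:25.
If the area of the smaller triangle is 27, then the area of the larger triangle = 27 * (25/9) = 75.

75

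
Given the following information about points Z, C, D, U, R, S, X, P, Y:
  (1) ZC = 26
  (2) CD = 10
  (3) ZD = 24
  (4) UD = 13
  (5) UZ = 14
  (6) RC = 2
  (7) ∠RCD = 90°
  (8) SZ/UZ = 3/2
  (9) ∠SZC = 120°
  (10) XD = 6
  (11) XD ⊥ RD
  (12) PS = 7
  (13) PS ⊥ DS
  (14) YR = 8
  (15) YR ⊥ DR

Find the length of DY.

Step 1: By the law of cosines on triangle DCR: DR² = 10² + 2² − 2·10·2·cos(90°) = 104, so DR = 2·√26.
Step 2: By the law of cosines on triangle DRY: DY² = (2·√26)² + 8² − 2·2·√26·8·cos(90°) = 168, so DY = 2·√42.

Therefore, the length of DY = 2·√42.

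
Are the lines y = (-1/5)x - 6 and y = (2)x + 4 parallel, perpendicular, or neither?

Slope of line 1: m1 = -1/5
Slope of line 2: m2 = 2
m1 != m2 and m1*m2 = -2/5 != -1. Neither.

Neither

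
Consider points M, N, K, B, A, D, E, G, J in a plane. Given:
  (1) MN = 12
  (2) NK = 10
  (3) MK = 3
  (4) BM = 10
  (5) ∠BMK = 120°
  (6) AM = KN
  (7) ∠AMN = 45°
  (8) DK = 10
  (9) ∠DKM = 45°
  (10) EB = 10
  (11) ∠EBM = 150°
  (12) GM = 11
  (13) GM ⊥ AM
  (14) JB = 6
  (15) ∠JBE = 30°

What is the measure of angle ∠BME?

Step 1: By the law of cosines on triangle MBE: ME² = 10² + 10² − 2·10·10·cos(150°) = 373.21, so ME ≈ 19.32.
Step 2: By the inverse law of cosines on triangle BME: cos(∠BME) = (10² + 19.32² − 10²) / (2·10·19.32) = 373.21/386.37 = 0.9659, so ∠BME = 15°.

Therefore, the measure of angle ∠BME = 15°.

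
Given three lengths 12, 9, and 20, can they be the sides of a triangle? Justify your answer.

Sort the sides: 9, 12, 20.
It suffices to check that the sum of the two smallest exceeds the largest:
9 + 12 = 21 > 20. ✓
Yes, a valid triangle can be formed.

Yes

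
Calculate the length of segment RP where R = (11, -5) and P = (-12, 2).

d = sqrt((-23)^2 + (7)^2) = sqrt(578) = 17*sqrt(2)

17*sqrt(2)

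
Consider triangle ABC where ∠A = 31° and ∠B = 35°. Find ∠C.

By the triangle angle sum property, the three interior angles of any triangle add up to 180°.
We know angle A = 31° and angle B = 35°, so their sum is 66°.
Therefore angle C = 180° - 66° = 114°.

114 degrees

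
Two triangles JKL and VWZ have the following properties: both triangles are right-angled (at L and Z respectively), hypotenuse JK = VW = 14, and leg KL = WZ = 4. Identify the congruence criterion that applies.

Consider the given information: both triangles are right-angled (at L and Z respectively), hypotenuse JK = VW = 14, and leg KL = WZ = 4
This is not SSS or ASA: SSS requires all three pairs of sides, but we don't have that. ASA requires two angles and the side between them.
The correct criterion is HL. The hypotenuse and one leg of two right triangles are equal (Hypotenuse-Leg).

HL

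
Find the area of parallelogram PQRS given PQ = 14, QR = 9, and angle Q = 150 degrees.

The area of a parallelogram equals the product of two adjacent sides times the sine of the included angle.
This is because the height equals 9 * sin(150°) = 9/2.
Area = 14 * 9/2 = 63

63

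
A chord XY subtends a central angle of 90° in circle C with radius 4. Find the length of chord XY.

Drop a perpendicular from the center to the chord, bisecting both the chord and the central angle.
Each half-chord = r sin(θ/2) = 4 sin(45°).
The full chord = 2 × 4 × sin(45°) = 4*sqrt(2).

4*sqrt(2)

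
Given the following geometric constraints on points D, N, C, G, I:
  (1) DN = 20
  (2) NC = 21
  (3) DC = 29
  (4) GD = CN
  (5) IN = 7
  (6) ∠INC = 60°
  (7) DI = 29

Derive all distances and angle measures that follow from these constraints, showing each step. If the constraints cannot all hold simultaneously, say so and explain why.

These constraints are not satisfiable: by the triangle inequality in triangle NDI, (1) DN = 20 and (5) IN = 7 force DI ≤ 20 + 7 = 27, but (7) says DI = 29. No planar figure meets all of them, so nothing further can be derived.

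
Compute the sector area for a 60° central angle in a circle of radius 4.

The full circle has area πr² = π(4)² = 16*pi.
The sector covers 60° out of 360°, a fraction of 1/6.
Sector area = 16*pi × 1/6 = 8*pi/3.

8*pi/3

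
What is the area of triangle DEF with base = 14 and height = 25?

Area = (1/2)(14)(25) = 175

175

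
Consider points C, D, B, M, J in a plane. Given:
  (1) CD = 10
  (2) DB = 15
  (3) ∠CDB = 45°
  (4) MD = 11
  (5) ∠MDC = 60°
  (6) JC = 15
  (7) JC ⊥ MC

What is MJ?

Step 1: By the law of cosines on triangle CDM: CM² = 10² + 11² − 2·10·11·cos(60°) = 111, so CM = √111.
Step 2: By the law of cosines on triangle MCJ: MJ² = √111² + 15² − 2·√111·15·cos(90°) = 336, so MJ = 4·√21.

Therefore, the length of MJ = 4·√21.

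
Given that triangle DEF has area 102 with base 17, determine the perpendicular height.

Area = (1/2) * base * height
height = 2 * Area / base
height = 2 * 102 / 17
height = 204 / 17
height = 12

12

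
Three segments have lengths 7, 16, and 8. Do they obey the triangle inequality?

Check the triangle inequality: 7 + 8 = 15 ≤ 16.
Since the sum of two sides does not exceed the third, no triangle can be formed.

No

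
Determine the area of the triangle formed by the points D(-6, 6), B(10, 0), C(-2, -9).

The Shoelace formula computes the area from vertex coordinates by summing cross products.
For vertices (-6,6), (10,0), (-2,-9):
Signed sum = -6*0 - 10*6 + 10*-9 - -2*0 + -2*6 - -6*-9
= -60 + -90 + -66 = -216
Area = (1/2)|-216| = 108.

108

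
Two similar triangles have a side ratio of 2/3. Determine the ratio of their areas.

Area scales with the square of linear dimensions. If every length is multiplied by 2/3, then the area is multiplied by (2/3)^2 = 4/9.
The area ratio is 4:9.

4:9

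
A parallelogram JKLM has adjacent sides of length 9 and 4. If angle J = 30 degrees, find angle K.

In a parallelogram, consecutive angles are supplementary (sum to 180°).
angle K = 180 - angle J
angle K = 180 - 30
angle K = 150 degrees

150 degrees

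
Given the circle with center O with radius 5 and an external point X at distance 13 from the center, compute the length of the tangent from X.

Let T be the point of tangency. Then OT ⊥ XT (radius ⊥ tangent).
In right triangle OTX: OX² = OT² + XT²
13² = 5² + XT²
XT² = 144, XT = 12

12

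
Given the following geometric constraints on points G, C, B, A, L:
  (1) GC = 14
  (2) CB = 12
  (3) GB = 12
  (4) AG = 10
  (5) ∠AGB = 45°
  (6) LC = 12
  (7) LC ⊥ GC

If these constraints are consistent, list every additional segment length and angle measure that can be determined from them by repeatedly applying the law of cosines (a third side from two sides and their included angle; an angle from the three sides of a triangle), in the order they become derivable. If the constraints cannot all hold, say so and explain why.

The constraints are consistent. Derivable facts, in order:
After 1 step:
- BA ≈ 8.62
- GL = 2·√85
- ∠BCG = 54.31°
- ∠BGC = 54.31°
- ∠CBG = 71.37°
After 2 steps:
- ∠ABG = 55.12°
- ∠BAG = 79.88°
- ∠CGL = 40.6°
- ∠CLG = 49.4°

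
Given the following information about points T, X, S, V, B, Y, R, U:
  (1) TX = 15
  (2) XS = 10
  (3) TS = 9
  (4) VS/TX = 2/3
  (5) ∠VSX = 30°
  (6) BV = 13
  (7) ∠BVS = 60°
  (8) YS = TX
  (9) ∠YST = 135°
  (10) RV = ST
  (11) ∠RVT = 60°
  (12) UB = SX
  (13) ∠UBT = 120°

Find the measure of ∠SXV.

From the given relations: VS = 2/3·TX = 2/3·15 = 10.
Step 1: By the law of cosines on triangle XSV: XV² = 10² + 10² − 2·10·10·cos(30°) = 26.79, so XV ≈ 5.18.
Step 2: By the inverse law of cosines on triangle SXV: cos(∠SXV) = (10² + 5.18² − 10²) / (2·10·5.18) = 26.79/103.53 = 0.2588, so ∠SXV = 75°.

Therefore, the measure of angle ∠SXV = 75°.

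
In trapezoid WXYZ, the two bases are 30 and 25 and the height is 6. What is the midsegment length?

The midsegment (median) of a trapezoid connects the midpoints of the non-parallel sides.
Its length is the average of the two bases: (30 + 25) / 2 = 55/2.

55/2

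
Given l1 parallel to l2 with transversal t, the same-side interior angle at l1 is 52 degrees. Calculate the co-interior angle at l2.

Co-interior angles (same-side interior) formed by parallel lines and a transversal are supplementary (sum to 180 degrees).
The given angle is 52 degrees.
The co-interior angle = 180 - 52 = 128 degrees.

128 degrees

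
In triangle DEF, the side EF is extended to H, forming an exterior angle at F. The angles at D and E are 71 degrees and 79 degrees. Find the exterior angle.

By the exterior angle theorem, an exterior angle of a triangle equals the sum of the two remote interior angles.
Exterior angle = angle D + angle E
Exterior angle = 71 + 79 = 150 degrees

150 degrees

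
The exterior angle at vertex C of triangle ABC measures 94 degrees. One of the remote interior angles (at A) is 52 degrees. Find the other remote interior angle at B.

The exterior angle theorem states that an exterior angle equals the sum of the two non-adjacent interior angles.
So 94 = 52 + angle B, which gives angle B = 94 - 52 = 42 degrees.

42 degrees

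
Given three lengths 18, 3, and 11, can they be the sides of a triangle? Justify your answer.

Check the triangle inequality: 3 + 11 = 14 ≤ 18.
Since the sum of two sides does not exceed the third, no triangle can be formed.

No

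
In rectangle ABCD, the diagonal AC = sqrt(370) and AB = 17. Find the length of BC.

The diagonal of a rectangle forms a right triangle with the two sides.
Rearranging the Pythagorean theorem: missing side = sqrt(d^2 - known^2).
= sqrt(370 - 289) = sqrt(81) = 9.

9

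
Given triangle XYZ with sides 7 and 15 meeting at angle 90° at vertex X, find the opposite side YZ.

The included angle is 90°, so the triangle is right-angled at X. The opposite side YZ is the hypotenuse.
By the Pythagorean theorem: YZ = sqrt(7^2 + 15^2) = sqrt(274) = sqrt(274).

sqrt(274)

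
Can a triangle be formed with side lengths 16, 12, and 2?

Check the triangle inequality: 12 + 2 = 14 ≤ 16.
Since the sum of two sides does not exceed the third, no triangle can be formed.

No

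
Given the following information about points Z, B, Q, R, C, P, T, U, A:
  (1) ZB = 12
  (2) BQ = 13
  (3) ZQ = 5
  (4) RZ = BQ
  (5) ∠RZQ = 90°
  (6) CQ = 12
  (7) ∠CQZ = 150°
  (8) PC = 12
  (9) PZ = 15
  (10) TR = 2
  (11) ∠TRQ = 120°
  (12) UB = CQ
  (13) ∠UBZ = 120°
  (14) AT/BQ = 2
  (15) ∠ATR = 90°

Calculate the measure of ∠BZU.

From the given relations: UB = CQ = 12.
Step 1: By the law of cosines on triangle ZBU: ZU² = 12² + 12² − 2·12·12·cos(120°) = 432, so ZU = 12·√3.
Step 2: By the inverse law of cosines on triangle BZU: cos(∠BZU) = (12² + (12·√3)² − 12²) / (2·12·12·√3) = 432/498.83 = 0.866, so ∠BZU = 30°.

Therefore, the measure of angle ∠BZU = 30°.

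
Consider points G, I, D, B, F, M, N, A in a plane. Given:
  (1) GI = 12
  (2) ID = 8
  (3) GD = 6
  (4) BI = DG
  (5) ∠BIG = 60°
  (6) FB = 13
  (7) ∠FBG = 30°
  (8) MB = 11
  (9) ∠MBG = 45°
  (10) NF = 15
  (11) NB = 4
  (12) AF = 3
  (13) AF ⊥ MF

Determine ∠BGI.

From the given relations: BI = DG = 6.
Step 1: By the law of cosines on triangle GIB: GB² = 12² + 6² − 2·12·6·cos(60°) = 108, so GB = 6·√3.
Step 2: By the inverse law of cosines on triangle BGI: cos(∠BGI) = ((6·√3)² + 12² − 6²) / (2·6·√3·12) = 216/249.42 = 0.866, so ∠BGI = 30°.

Therefore, the measure of angle ∠BGI = 30°.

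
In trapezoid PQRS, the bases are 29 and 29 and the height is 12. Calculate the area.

Area of a trapezoid = (base1 + base2) * height / 2
Area = (29 + 29) * 12 / 2
Area = 58 * 12 / 2
Area = 696 / 2
Area = 348

348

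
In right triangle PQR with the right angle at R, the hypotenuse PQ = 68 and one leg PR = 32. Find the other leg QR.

Rearranging the Pythagorean theorem to solve for the unknown leg:
leg^2 = hypotenuse^2 - known_leg^2 = 4624 - 1024 = 3600
leg = sqrt(3600) = 60.

60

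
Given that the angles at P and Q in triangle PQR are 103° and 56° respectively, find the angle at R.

The interior angles sum to 180°: angle R = 180 - 103 - 56 = 21°.
The triangle is obtuse (angles 103°, 56°, 21°).

21 degrees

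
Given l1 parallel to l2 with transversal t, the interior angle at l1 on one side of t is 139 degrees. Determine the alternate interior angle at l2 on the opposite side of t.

Alternate interior angles formed by parallel lines and a transversal are equal.
The given angle is 139 degrees.
The alternate interior angle = 139 degrees.

139 degrees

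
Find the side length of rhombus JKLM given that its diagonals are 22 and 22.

The diagonals of a rhombus bisect each other at right angles.
Half-diagonals: 22/2 = 11 and 22/2 = 11
side = sqrt(11^2 + 11^2)
side = sqrt(121 + 121)
side = sqrt(242) = 11*sqrt(2)

11*sqrt(2)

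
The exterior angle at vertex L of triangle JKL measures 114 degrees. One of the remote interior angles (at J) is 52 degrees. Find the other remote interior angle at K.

By the exterior angle theorem: exterior angle = sum of remote interior angles.
114 = 52 + angle K
angle K = 114 - 52 = 62 degrees

62 degrees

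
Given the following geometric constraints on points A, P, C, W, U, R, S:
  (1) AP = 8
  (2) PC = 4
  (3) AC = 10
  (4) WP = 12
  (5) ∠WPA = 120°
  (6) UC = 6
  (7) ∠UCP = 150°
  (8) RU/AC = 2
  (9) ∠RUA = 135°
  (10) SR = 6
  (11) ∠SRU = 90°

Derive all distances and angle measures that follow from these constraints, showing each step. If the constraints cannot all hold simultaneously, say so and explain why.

The constraints are consistent.

From the given relations:
  RU = 2·AC = 2·10 = 20

Step 1: From AP = 8, PW = 12, and ∠APW = 120°, by the law of cosines:
  AW² = AP² + PW² - 2·AP·PW·cos(120°) = 64 + 144 + 96 = 304
  AW = 4·√19

Step 2: From PC = 4, CU = 6, and ∠PCU = 150°, by the law of cosines:
  PU² = PC² + CU² - 2·PC·CU·cos(150°) = 16 + 36 + 41.57 = 93.57
  PU ≈ 9.67

Step 3: From UR = 20, RS = 6, and ∠URS = 90°, by the law of cosines:
  US² = UR² + RS² - 2·UR·RS·cos(90°) = 400 + 36 - 0 = 436
  US = 2·√109

Step 4: From AC = 10, AP = 8, CP = 4, by the inverse law of cosines:
  cos(∠CAP) = (AC² + AP² - CP²) / (2·AC·AP)
  ∠CAP = 22.33°

Step 5: From PA = 8, PC = 4, AC = 10, by the inverse law of cosines:
  cos(∠APC) = (PA² + PC² - AC²) / (2·PA·PC)
  ∠APC = 108.21°

Step 6: From CA = 10, CP = 4, AP = 8, by the inverse law of cosines:
  cos(∠ACP) = (CA² + CP² - AP²) / (2·CA·CP)
  ∠ACP = 49.46°

Step 7: From AP = 8, AW = 4·√19, PW = 12, by the inverse law of cosines:
  cos(∠PAW) = (AP² + AW² - PW²) / (2·AP·AW)
  ∠PAW = 36.59°

Step 8: From PC = 4, PU = 9.67, CU = 6, by the inverse law of cosines:
  cos(∠CPU) = (PC² + PU² - CU²) / (2·PC·PU)
  ∠CPU = 18.07°

Step 9: From WA = 4·√19, WP = 12, AP = 8, by the inverse law of cosines:
  cos(∠AWP) = (WA² + WP² - AP²) / (2·WA·WP)
  ∠AWP = 23.41°

Step 10: From UC = 6, UP = 9.67, CP = 4, by the inverse law of cosines:
  cos(∠CUP) = (UC² + UP² - CP²) / (2·UC·UP)
  ∠CUP = 11.93°

Step 11: From UR = 20, US = 2·√109, RS = 6, by the inverse law of cosines:
  cos(∠RUS) = (UR² + US² - RS²) / (2·UR·US)
  ∠RUS = 16.7°

Step 12: From SR = 6, SU = 2·√109, RU = 20, by the inverse law of cosines:
  cos(∠RSU) = (SR² + SU² - RU²) / (2·SR·SU)
  ∠RSU = 73.3°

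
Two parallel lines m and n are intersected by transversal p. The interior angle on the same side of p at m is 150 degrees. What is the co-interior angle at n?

Co-interior angles sum to 180: 180 - 150 = 30 degrees.

30 degrees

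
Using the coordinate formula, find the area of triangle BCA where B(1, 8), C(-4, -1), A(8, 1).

Shoelace: Area = (1/2)|1(-1-1) + -4(1-8) + 8(8--1)| = (1/2)(98) = 49

49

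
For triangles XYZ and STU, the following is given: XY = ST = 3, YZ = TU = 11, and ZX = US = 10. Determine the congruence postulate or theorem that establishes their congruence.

Consider the given information: XY = ST = 3, YZ = TU = 11, and ZX = US = 10
This is not ASA or HL: ASA requires two angles and the side between them. HL only applies to right triangles with matching hypotenuse and leg.
The correct criterion is SSS. All three pairs of corresponding sides are equal (Side-Side-Side).

SSS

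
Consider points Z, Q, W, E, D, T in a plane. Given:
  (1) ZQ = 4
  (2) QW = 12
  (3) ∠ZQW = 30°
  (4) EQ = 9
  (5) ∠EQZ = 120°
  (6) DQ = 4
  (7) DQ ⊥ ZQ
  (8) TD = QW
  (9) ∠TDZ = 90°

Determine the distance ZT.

From the given relations: TD = QW = 12.
Step 1: By the law of cosines on triangle ZQD: ZD² = 4² + 4² − 2·4·4·cos(90°) = 32, so ZD = 4·√2.
Step 2: By the law of cosines on triangle ZDT: ZT² = (4·√2)² + 12² − 2·4·√2·12·cos(90°) = 176, so ZT = 4·√11.

Therefore, the length of ZT = 4·√11.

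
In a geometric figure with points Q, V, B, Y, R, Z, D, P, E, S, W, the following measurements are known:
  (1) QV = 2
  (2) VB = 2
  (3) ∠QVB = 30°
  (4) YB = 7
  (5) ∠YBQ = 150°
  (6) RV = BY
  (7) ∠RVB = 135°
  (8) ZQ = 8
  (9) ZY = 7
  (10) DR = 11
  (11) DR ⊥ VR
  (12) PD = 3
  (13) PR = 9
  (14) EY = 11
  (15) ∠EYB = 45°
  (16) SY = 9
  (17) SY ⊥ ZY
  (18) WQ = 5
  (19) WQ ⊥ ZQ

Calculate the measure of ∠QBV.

Step 1: By the law of cosines on triangle BVQ: BQ² = 2² + 2² − 2·2·2·cos(30°) = 1.07, so BQ ≈ 1.04.
Step 2: By the inverse law of cosines on triangle QBV: cos(∠QBV) = (1.04² + 2² − 2²) / (2·1.04·2) = 1.07/4.14 = 0.2588, so ∠QBV = 75°.

Therefore, the measure of angle ∠QBV = 75°.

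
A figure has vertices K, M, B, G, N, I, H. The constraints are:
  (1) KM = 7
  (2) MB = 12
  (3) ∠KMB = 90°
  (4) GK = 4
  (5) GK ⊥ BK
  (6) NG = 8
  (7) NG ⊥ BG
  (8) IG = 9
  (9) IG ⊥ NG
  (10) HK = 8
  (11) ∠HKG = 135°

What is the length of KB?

Step 1: By the law of cosines on triangle KMB: KB² = 7² + 12² − 2·7·12·cos(90°) = 193, so KB = √193.

Therefore, the length of KB = √193.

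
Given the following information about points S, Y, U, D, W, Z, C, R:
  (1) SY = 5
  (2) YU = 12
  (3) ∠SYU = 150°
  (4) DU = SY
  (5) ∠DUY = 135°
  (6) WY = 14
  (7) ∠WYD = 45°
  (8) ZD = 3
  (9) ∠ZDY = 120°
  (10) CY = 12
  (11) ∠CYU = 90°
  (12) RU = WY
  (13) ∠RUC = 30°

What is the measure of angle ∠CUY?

Step 1: By the law of cosines on triangle UYC: UC² = 12² + 12² − 2·12·12·cos(90°) = 288, so UC = 12·√2.
Step 2: By the inverse law of cosines on triangle CUY: cos(∠CUY) = ((12·√2)² + 12² − 12²) / (2·12·√2·12) = 288/407.29 = 0.7071, so ∠CUY = 45°.

Therefore, the measure of angle ∠CUY = 45°.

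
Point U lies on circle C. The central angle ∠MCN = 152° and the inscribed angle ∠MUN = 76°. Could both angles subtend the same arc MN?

By the inscribed angle theorem, if both angles subtend the same arc, the inscribed angle must be half the central angle.
Half of 152° = 76°, which equals the given inscribed angle of 76°.
Therefore, yes, they correspond to the same arc.

Yes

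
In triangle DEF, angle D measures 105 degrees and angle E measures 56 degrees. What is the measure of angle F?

The interior angles sum to 180°: angle F = 180 - 105 - 56 = 19°.
The triangle is obtuse (angles 105°, 56°, 19°).

19 degrees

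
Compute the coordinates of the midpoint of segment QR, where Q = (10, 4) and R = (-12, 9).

The midpoint is the average of the coordinates:
x: (10 + -12)/2 = -1
y: (4 + 9)/2 = 13/2
Midpoint = (-1, 13/2)

(-1, 13/2)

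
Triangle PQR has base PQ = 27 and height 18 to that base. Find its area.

Area = (1/2) * base * height
Area = (1/2) * 27 * 18
Area = 243

243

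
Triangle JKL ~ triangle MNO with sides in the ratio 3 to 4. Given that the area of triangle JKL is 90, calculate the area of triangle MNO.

For similar figures, the area ratio equals the square of the side ratio.
Side ratio (JKL to MNO) = 3:4, so area ratio = 3^2:4^2 = 9:16.
If the area of JKL is 90, then the area of MNO = 90 * (16/9) = 160.

160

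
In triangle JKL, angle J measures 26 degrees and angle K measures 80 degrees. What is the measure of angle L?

The interior angles sum to 180°: angle L = 180 - 26 - 80 = 74°.
The triangle is acute (angles 26°, 80°, 74°).

74 degrees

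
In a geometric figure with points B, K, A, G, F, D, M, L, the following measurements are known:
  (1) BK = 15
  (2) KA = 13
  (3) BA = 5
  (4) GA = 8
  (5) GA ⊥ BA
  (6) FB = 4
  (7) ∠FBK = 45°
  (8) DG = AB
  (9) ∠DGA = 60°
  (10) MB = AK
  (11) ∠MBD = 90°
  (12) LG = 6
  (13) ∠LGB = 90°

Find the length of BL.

Step 1: By the law of cosines on triangle BAG: BG² = 5² + 8² − 2·5·8·cos(90°) = 89, so BG = √89.
Step 2: By the law of cosines on triangle BGL: BL² = √89² + 6² − 2·√89·6·cos(90°) = 125, so BL = 5·√5.

Therefore, the length of BL = 5·√5.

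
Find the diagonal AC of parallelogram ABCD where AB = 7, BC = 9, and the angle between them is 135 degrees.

The diagonal of a parallelogram can be found by treating two adjacent sides and the diagonal as a triangle.
Applying the law of cosines with sides 7, 9 and included angle 135°:
d^2 = 49 + 81 - 126*cos(135°) = 63*sqrt(2) + 130
d = sqrt(63*sqrt(2) + 130)

sqrt(63*sqrt(2) + 130)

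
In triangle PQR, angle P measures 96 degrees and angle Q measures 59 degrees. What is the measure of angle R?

By the triangle angle sum property, the three interior angles of any triangle add up to 180°.
We know angle P = 96° and angle Q = 59°, so their sum is 155°.
Therefore angle R = 180° - 155° = 25°.

25 degrees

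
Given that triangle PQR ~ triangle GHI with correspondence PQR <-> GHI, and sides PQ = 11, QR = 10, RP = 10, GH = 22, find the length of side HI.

Similar triangles have proportional sides. Setting up the proportion:
GH / PQ = HI / QR
22 / 11 = HI / 10
HI = 10 * 22 / 11 = 20.

20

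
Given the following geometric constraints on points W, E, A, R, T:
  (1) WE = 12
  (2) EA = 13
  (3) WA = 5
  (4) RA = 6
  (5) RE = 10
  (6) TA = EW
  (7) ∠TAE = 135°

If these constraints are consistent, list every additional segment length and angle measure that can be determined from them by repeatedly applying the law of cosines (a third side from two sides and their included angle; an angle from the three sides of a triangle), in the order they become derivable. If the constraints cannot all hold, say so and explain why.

The constraints are consistent. Derivable facts, in order:
After 1 step:
- ET ≈ 23.1
- ∠AER = 26.34°
- ∠AEW = 22.62°
- ∠ARE = 105.96°
- ∠AWE = 90°
- ∠EAR = 47.7°
- ∠EAW = 67.38°
After 2 steps:
- ∠AET = 21.55°
- ∠ATE = 23.45°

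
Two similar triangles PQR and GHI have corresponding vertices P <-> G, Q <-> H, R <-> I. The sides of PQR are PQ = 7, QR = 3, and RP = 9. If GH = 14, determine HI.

Since the triangles are similar, the ratio of corresponding sides is constant.
Scale factor k = GH / PQ = 14 / 7 = 2
HI = k * QR = 2 * 3 = 6

6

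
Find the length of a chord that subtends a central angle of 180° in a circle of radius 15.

Drop a perpendicular from the center to the chord, bisecting both the chord and the central angle.
Each half-chord = r sin(θ/2) = 15 sin(90°).
The full chord = 2 × 15 × sin(90°) = 30.

30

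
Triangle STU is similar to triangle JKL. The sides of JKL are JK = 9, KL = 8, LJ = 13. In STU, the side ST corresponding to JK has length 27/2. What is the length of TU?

Similar triangles have proportional sides. Setting up the proportion:
ST / JK = TU / KL
27/2 / 9 = TU / 8
TU = 8 * 27/2 / 9 = 12.

12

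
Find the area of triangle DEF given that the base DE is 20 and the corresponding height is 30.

Area = (1/2)(20)(30) = 300

300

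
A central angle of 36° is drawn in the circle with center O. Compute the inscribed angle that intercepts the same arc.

By the inscribed angle theorem, the inscribed angle is half the central angle.
Inscribed angle = 36° / 2 = 18°

18°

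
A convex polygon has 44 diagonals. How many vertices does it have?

Using d = n(n - 3)/2, we solve 44 = n(n - 3)/2.
So n(n - 3) = 88.
Testing n = 11: 11 * 8 = 88 = 88. Correct.
The polygon has 11 sides.

11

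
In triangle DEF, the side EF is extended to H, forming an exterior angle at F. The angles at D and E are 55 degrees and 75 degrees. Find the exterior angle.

The interior angle at F is 180 - 55 - 75 = 50 degrees.
The exterior angle and interior angle at F are supplementary:
Exterior angle = 180 - 50 = 130 degrees.

130 degrees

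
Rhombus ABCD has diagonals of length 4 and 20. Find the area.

Area of a rhombus = (d1 * d2) / 2
Area = (4 * 20) / 2
Area = 80 / 2
Area = 40

40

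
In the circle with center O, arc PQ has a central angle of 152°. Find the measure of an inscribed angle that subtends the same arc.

An inscribed angle intercepts an arc from a point on the circle, while the central angle intercepts the same arc from the center.
The inscribed angle is always half the central angle: 152° / 2 = 76°.

76°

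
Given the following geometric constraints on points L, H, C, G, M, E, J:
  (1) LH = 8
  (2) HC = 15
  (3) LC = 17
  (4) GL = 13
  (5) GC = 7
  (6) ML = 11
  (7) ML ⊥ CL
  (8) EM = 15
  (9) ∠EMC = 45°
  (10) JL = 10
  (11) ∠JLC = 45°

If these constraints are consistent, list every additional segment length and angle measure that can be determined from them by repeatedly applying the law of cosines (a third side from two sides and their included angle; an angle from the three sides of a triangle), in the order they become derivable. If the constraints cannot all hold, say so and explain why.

The constraints are consistent. Derivable facts, in order:
After 1 step:
- CJ ≈ 12.19
- CM ≈ 20.25
- ∠CGL = 112.96°
- ∠CHL = 90°
- ∠CLG = 22.28°
- ∠CLH = 61.93°
- ∠GCL = 44.76°
- ∠HCL = 28.07°
After 2 steps:
- CE ≈ 14.33
- ∠CJL = 99.54°
- ∠CML = 57.09°
- ∠JCL = 35.46°
- ∠LCM = 32.91°
After 3 steps:
- ∠CEM = 87.27°
- ∠ECM = 47.73°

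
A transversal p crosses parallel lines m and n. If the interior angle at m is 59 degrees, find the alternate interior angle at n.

Alternate interior angles are equal: 59 degrees.

59 degrees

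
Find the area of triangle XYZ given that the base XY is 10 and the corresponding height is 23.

Area = (1/2) * base * height
Area = (1/2) * 10 * 23
Area = 115

115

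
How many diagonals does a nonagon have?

The number of diagonals in an n-gon is n(n - 3)/2.
For n = 9: 9(9 - 3)/2 = 9 × 6 / 2 = 27.

27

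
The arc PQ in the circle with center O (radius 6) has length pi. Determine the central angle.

Arc length L = 2πr × θ/360, so θ = 360L / (2πr).
θ = 360 × pi / (2π × 6)
θ = 30°
θ = 30°

30°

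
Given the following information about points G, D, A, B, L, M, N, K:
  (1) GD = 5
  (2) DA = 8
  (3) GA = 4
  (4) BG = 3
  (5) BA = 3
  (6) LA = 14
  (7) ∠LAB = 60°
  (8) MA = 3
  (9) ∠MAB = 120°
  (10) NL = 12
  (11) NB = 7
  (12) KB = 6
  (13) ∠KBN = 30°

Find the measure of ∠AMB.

Step 1: By the law of cosines on triangle MAB: MB² = 3² + 3² − 2·3·3·cos(120°) = 27, so MB = 3·√3.
Step 2: By the inverse law of cosines on triangle AMB: cos(∠AMB) = (3² + (3·√3)² − 3²) / (2·3·3·√3) = 27/31.18 = 0.866, so ∠AMB = 30°.

Therefore, the measure of angle ∠AMB = 30°.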